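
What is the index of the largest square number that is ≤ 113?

Solve n² ≤ 113 for integer n.
n = 10 gives 100 ≤ 113, while n = 11 gives 121 > 113; so the answer is index 10.

10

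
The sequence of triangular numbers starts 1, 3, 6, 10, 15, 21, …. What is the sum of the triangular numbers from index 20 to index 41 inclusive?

Σ i(i+1)/2 = (Σi² + Σi) / 2 over i = 20..41.
Σi = 861 − 190 = 671 and Σi² = 23821 − 2470 = 21351.
(1·21351 + 1·671) / 2 = 22022/2 = 11011.

11011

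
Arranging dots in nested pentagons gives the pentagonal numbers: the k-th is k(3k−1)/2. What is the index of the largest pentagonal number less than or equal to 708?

21

Solve n(3n−1)/2 ≤ 708 for integer n.
n = 21 gives 651 ≤ 708, while n = 22 gives 715 > 708; so the answer is index 21.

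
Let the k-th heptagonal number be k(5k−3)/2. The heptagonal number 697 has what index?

Set n(5n−3)/2 = 697, giving 5n² − 3n − 1394 = 0.
So n = (3 + 167) / 10 = 170/10 = 17.

17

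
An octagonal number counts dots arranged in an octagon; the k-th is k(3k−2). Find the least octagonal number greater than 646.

Solve n(3n−2) > 646 for integer n.
The largest n with value ≤ 646 is 15 (since 645 ≤ 646 < 736), so the first above is n = 16, value 736.

736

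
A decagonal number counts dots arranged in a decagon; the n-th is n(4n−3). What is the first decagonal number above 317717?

Solve n(4n−3) > 317717 for integer n.
The largest n with value ≤ 317717 is 282 (since 317250 ≤ 317717 < 319507), so the first above is n = 283, value 319507.

319507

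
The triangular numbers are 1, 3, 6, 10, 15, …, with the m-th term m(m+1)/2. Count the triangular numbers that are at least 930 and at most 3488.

The n-th triangular number is n(n+1)/2.
Smallest index with value ≥ 930: n = 43 (giving 946).
Largest index with value ≤ 3488: n = 83 (giving 3486).
Indices 43 through 83: 41 terms.

41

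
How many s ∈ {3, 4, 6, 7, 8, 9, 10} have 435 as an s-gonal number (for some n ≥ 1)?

s = 3: P(3, 29) = 435. ✓
s = 4: P(4, 20) = 400 and P(4, 21) = 441; 435 is not s-gonal.
s = 6: P(6, 15) = 435. ✓
s = 7: P(7, 13) = 403 and P(7, 14) = 469; 435 is not s-gonal.
s = 8: P(8, 12) = 408 and P(8, 13) = 481; 435 is not s-gonal.
s = 9: P(9, 11) = 396 and P(9, 12) = 474; 435 is not s-gonal.
s = 10: P(10, 10) = 370 and P(10, 11) = 451; 435 is not s-gonal.
Hits: s ∈ {3, 6} → 2.

2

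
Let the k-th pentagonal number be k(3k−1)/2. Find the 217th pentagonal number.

70525

The 217th pentagonal number is n(3n−1)/2 with n = 217.
217·(3·217 − 1)/2 = 217·650/2 = 217·325 = 70525.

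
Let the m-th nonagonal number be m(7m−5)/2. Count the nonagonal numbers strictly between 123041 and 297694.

104

The n-th nonagonal number is n(7n−5)/2.
Smallest index with value > 123041: n = 188 (giving 123234).
Largest index with value < 297694: n = 291 (giving 295656).
Indices 188 through 291: 104 terms.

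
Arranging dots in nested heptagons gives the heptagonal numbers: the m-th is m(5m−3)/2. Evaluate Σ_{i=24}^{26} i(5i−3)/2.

Σ i(5i−3)/2 = (5Σi² − 3Σi) / 2 over i = 24..26.
Σi = 351 − 276 = 75 and Σi² = 6201 − 4324 = 1877.
(5·1877 − 3·75) / 2 = 9160/2 = 4580.

4580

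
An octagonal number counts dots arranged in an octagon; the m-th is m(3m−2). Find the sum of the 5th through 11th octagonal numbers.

1316

Σ i(3i−2) = 3Σi² − 2Σi over i = 5..11.
Σi = 66 − 10 = 56 and Σi² = 506 − 30 = 476.
3·476 − 2·56 = 1316.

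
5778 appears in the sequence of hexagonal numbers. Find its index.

Set n(2n−1) = 5778, giving 2n² − n − 5778 = 0.
The discriminant is 1 + 8·5778 = 46225, and √46225 = 215.
So n = (1 + 215) / 4 = 216/4 = 54.

54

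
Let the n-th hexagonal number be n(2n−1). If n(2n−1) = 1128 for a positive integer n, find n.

24

Set n(2n−1) = 1128, giving 2n² − n − 1128 = 0.
The discriminant is 1 + 8·1128 = 9025, and √9025 = 95.
So n = (1 + 95) / 4 = 96/4 = 24.
Check: 24·(2·24 − 1) = 1128. ✓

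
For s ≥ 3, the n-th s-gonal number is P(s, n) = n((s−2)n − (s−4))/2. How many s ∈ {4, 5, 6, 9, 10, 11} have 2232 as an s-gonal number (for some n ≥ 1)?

s = 4: P(4, 47) = 2209 and P(4, 48) = 2304; 2232 is not s-gonal.
s = 5: P(5, 38) = 2147 and P(5, 39) = 2262; 2232 is not s-gonal.
s = 6: P(6, 33) = 2145 and P(6, 34) = 2278; 2232 is not s-gonal.
s = 9: P(9, 25) = 2125 and P(9, 26) = 2301; 2232 is not s-gonal.
s = 10: P(10, 24) = 2232. ✓
s = 11: P(11, 22) = 2101 and P(11, 23) = 2300; 2232 is not s-gonal.
Hits: s ∈ {10} → 1.

1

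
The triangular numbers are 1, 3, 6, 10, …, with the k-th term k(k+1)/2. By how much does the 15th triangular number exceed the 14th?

Consecutive triangular numbers differ by n: T_{15} − T_{14} = 15.

15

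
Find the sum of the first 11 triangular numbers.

Σ i(i+1)/2 = (Σi² + Σi) / 2 over i = 1..11.
Σi = 66 and Σi² = 506.
(1·506 + 1·66) / 2 = 572/2 = 286.

286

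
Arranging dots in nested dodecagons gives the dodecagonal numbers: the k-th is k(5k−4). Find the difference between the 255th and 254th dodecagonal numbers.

Consecutive dodecagonal numbers differ by 10n − 9: here 10·255 − 9 = 2541.

2541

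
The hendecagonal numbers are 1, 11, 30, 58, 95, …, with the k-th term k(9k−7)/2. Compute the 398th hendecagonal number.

711425

The 398th hendecagonal number is n(9n−7)/2 with n = 398.
398·(9·398 − 7)/2 = 398·3575/2 = 711425.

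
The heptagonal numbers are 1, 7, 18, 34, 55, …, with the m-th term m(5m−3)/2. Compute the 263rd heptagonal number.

172528

263·(5·263 − 3)/2 = 263·1312/2 = 263·656 = 172528.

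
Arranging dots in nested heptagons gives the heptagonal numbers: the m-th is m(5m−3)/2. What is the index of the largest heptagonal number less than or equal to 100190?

200

Solve n(5n−3)/2 ≤ 100190 for integer n.
n = 200 gives 99700 ≤ 100190, while n = 201 gives 100701 > 100190; so the answer is index 200.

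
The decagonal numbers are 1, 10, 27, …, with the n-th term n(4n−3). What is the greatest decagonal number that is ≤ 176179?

Solve n(4n−3) ≤ 176179 for integer n.
n = 210 gives 175770 ≤ 176179, while n = 211 gives 177451 > 176179; so the answer is 175770.

175770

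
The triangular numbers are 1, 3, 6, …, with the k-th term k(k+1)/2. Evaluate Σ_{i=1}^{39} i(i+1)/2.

10660

Σ i(i+1)/2 = (Σi² + Σi) / 2 over i = 1..39.
Σi = 780 and Σi² = 20540.
(1·20540 + 1·780) / 2 = 21320/2 = 10660.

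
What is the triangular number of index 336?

56616

The 336th triangular number is n(n+1)/2 with n = 336.
336·337/2 = 113232/2 = 56616.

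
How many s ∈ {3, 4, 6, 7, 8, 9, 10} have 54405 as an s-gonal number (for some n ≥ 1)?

s = 3: P(3, 329) = 54285 and P(3, 330) = 54615; 54405 is not s-gonal.
s = 4: P(4, 233) = 54289 and P(4, 234) = 54756; 54405 is not s-gonal.
s = 6: P(6, 165) = 54285 and P(6, 166) = 54946; 54405 is not s-gonal.
s = 7: P(7, 147) = 53802 and P(7, 148) = 54538; 54405 is not s-gonal.
s = 8: P(8, 135) = 54405. ✓
s = 9: P(9, 125) = 54375 and P(9, 126) = 55251; 54405 is not s-gonal.
s = 10: P(10, 117) = 54405. ✓
Hits: s ∈ {8, 10} → 2.

2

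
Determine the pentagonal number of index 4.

4·(3·4 − 1)/2 = 4·11/2 = 22.

22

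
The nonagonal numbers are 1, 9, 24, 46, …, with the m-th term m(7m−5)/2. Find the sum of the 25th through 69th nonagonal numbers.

369195

Σ i(7i−5)/2 = (7Σi² − 5Σi) / 2 over i = 25..69.
Σi = 2415 − 300 = 2115 and Σi² = 111895 − 4900 = 106995.
(7·106995 − 5·2115) / 2 = 738390/2 = 369195.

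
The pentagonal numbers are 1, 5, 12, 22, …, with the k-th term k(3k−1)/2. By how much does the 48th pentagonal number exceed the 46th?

48·(3·48 − 1)/2 = 3432 and 46·(3·46 − 1)/2 = 3151.
Difference: 3432 − 3151 = 281.

281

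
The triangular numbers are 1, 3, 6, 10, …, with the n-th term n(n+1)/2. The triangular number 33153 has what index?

257

Set n(n+1)/2 = 33153, giving n² + n − 66306 = 0.
The discriminant is 1 + 8·33153 = 265225, and √265225 = 515.
So n = (-1 + 515) / 2 = 514/2 = 257.
Check: 257·258/2 = 33153. ✓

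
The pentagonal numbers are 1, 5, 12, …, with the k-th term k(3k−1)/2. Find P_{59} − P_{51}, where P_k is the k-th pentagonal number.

1316

59·(3·59 − 1)/2 = 5192 and 51·(3·51 − 1)/2 = 3876.
Difference: 5192 − 3876 = 1316.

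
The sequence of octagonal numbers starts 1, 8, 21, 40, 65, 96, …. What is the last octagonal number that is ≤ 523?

481

Solve n(3n−2) ≤ 523 for integer n.
n = 13 gives 481 ≤ 523, while n = 14 gives 560 > 523; so the answer is 481.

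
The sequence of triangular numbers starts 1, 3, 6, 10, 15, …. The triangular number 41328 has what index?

287

Set n(n+1)/2 = 41328, giving n² + n − 82656 = 0.
The discriminant is 1 + 8·41328 = 330625, and √330625 = 575.
So n = (-1 + 575) / 2 = 574/2 = 287.
Check: 287·288/2 = 41328. ✓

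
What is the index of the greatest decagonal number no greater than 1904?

22

Solve n(4n−3) ≤ 1904 for integer n.
n = 22 gives 1870 ≤ 1904, while n = 23 gives 2047 > 1904; so the answer is index 22.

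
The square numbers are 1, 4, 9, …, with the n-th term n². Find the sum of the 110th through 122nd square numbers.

Σ_{i=110}^{122} i² = 612745 − 437635 = 175110.

175110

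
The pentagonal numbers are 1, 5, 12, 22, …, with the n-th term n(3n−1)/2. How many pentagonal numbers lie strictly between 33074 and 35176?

5

The n-th pentagonal number is n(3n−1)/2.
Smallest index with value > 33074: n = 149 (giving 33227).
Largest index with value < 35176: n = 153 (giving 35037).
Indices 149 through 153: 5 terms.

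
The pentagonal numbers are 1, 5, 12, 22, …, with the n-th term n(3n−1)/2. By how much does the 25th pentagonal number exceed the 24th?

73

Consecutive pentagonal numbers differ by 3n − 2: here 3·25 − 2 = 73.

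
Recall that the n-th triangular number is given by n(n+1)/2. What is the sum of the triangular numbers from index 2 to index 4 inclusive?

19

Σ i(i+1)/2 = (Σi² + Σi) / 2 over i = 2..4.
Σi = 10 − 1 = 9 and Σi² = 30 − 1 = 29.
(1·29 + 1·9) / 2 = 38/2 = 19.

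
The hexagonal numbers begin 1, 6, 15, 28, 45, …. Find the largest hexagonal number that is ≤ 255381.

Solve n(2n−1) ≤ 255381 for integer n.
n = 357 gives 254541 ≤ 255381, while n = 358 gives 255970 > 255381; so the answer is 254541.

254541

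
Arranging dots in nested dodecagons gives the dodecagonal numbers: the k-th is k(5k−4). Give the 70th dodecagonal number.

24220

The 70th dodecagonal number is n(5n−4) with n = 70.
70·(5·70 − 4) = 70·346 = 24220.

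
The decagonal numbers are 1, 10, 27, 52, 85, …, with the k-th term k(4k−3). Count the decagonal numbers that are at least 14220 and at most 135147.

125

The n-th decagonal number is n(4n−3).
Smallest index with value ≥ 14220: n = 60 (giving 14220).
Largest index with value ≤ 135147: n = 184 (giving 134872).
Indices 60 through 184: 125 terms.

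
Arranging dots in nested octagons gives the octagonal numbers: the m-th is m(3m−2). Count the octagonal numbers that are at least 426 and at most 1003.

6

The n-th octagonal number is n(3n−2).
Smallest index with value ≥ 426: n = 13 (giving 481).
Largest index with value ≤ 1003: n = 18 (giving 936).
Indices 13 through 18: 6 terms.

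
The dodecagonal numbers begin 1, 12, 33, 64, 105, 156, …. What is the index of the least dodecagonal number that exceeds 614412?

351

Solve n(5n−4) > 614412 for integer n.
The largest n with value ≤ 614412 is 350 (since 611100 ≤ 614412 < 614601), so the first above is n = 351, value 614601.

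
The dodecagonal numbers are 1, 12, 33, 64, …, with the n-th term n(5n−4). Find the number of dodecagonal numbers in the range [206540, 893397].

The n-th dodecagonal number is n(5n−4).
Smallest index with value ≥ 206540: n = 204 (giving 207264).
Largest index with value ≤ 893397: n = 423 (giving 892953).
Indices 204 through 423: 220 terms.

220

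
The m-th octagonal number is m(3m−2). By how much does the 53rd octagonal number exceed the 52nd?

Consecutive octagonal numbers differ by 6n − 5: here 6·53 − 5 = 313.

313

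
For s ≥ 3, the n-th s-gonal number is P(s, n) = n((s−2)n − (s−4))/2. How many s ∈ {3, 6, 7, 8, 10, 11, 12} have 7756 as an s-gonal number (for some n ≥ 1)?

s = 3: P(3, 124) = 7750 and P(3, 125) = 7875; 7756 is not s-gonal.
s = 6: P(6, 62) = 7626 and P(6, 63) = 7875; 7756 is not s-gonal.
s = 7: P(7, 56) = 7756. ✓
s = 8: P(8, 51) = 7701 and P(8, 52) = 8008; 7756 is not s-gonal.
s = 10: P(10, 44) = 7612 and P(10, 45) = 7965; 7756 is not s-gonal.
s = 11: P(11, 41) = 7421 and P(11, 42) = 7791; 7756 is not s-gonal.
s = 12: P(12, 39) = 7449 and P(12, 40) = 7840; 7756 is not s-gonal.
Hits: s ∈ {7} → 1.

1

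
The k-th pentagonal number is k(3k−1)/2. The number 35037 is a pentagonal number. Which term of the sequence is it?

Set n(3n−1)/2 = 35037, giving 3n² − n − 70074 = 0.
The discriminant is 1 + 24·35037 = 840889, and √840889 = 917.
So n = (1 + 917) / 6 = 918/6 = 153.
Check: 153·(3·153 − 1)/2 = 35037. ✓

153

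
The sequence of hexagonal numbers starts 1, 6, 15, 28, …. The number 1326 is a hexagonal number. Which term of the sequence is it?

Set n(2n−1) = 1326, giving 2n² − n − 1326 = 0.
The discriminant is 1 + 8·1326 = 10609, and √10609 = 103.
So n = (1 + 103) / 4 = 104/4 = 26.

26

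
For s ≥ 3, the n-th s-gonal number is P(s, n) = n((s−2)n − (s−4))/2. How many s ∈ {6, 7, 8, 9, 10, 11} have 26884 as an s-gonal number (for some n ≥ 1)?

2

s = 6: P(6, 116) = 26796 and P(6, 117) = 27261; 26884 is not s-gonal.
s = 7: P(7, 104) = 26884. ✓
s = 8: P(8, 94) = 26320 and P(8, 95) = 26885; 26884 is not s-gonal.
s = 9: P(9, 88) = 26884. ✓
s = 10: P(10, 82) = 26650 and P(10, 83) = 27307; 26884 is not s-gonal.
s = 11: P(11, 77) = 26411 and P(11, 78) = 27105; 26884 is not s-gonal.
Hits: s ∈ {7, 9} → 2.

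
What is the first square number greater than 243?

256

Solve n² > 243 for integer n.
The largest n with value ≤ 243 is 15 (since 225 ≤ 243 < 256), so the first above is n = 16, value 256.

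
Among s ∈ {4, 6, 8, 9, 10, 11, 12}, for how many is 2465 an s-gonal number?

s = 4: P(4, 49) = 2401 and P(4, 50) = 2500; 2465 is not s-gonal.
s = 6: P(6, 35) = 2415 and P(6, 36) = 2556; 2465 is not s-gonal.
s = 8: P(8, 29) = 2465. ✓
s = 9: P(9, 26) = 2301 and P(9, 27) = 2484; 2465 is not s-gonal.
s = 10: P(10, 25) = 2425 and P(10, 26) = 2626; 2465 is not s-gonal.
s = 11: P(11, 23) = 2300 and P(11, 24) = 2508; 2465 is not s-gonal.
s = 12: P(12, 22) = 2332 and P(12, 23) = 2553; 2465 is not s-gonal.
Hits: s ∈ {8} → 1.

1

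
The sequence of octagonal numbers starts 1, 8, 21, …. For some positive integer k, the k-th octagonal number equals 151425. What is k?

Set n(3n−2) = 151425, giving 3n² − 2n − 151425 = 0.
So n = (2 + 1348) / 6 = 1350/6 = 225.
Check: 225·(3·225 − 2) = 151425. ✓

225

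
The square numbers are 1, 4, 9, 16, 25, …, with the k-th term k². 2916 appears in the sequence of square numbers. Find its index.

54

We need n² = 2916, so n = √2916 = 54.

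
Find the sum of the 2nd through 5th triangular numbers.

34

Σ i(i+1)/2 = (Σi² + Σi) / 2 over i = 2..5.
Σi = 15 − 1 = 14 and Σi² = 55 − 1 = 54.
(1·54 + 1·14) / 2 = 68/2 = 34.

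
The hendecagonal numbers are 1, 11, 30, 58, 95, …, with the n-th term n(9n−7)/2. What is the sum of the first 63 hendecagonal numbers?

376992

Σ i(9i−7)/2 = (9Σi² − 7Σi) / 2 over i = 1..63.
Σi = 2016 and Σi² = 85344.
(9·85344 − 7·2016) / 2 = 753984/2 = 376992.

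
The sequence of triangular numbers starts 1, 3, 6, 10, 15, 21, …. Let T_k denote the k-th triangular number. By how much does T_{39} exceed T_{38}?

Consecutive triangular numbers differ by n: T_{39} − T_{38} = 39.

39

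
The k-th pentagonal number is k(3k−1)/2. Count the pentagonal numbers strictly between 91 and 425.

The n-th pentagonal number is n(3n−1)/2.
Smallest index with value > 91: n = 8 (giving 92).
Largest index with value < 425: n = 16 (giving 376).
Indices 8 through 16: 9 terms.

9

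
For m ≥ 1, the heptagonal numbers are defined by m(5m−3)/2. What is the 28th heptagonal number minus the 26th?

28·(5·28 − 3)/2 = 1918 and 26·(5·26 − 3)/2 = 1651.
Difference: 1918 − 1651 = 267.

267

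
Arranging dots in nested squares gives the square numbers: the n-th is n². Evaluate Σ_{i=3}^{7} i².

Σ_{i=3}^{7} i² = 140 − 5 = 135.

135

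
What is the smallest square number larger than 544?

Solve n² > 544 for integer n.
The largest n with value ≤ 544 is 23 (since 529 ≤ 544 < 576), so the first above is n = 24, value 576.

576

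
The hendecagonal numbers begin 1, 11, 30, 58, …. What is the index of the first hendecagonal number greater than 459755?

Solve n(9n−7)/2 > 459755 for integer n.
The largest n with value ≤ 459755 is 320 (since 459680 ≤ 459755 < 462561), so the first above is n = 321, value 462561.

321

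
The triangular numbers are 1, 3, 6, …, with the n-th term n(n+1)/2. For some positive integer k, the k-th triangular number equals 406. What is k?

Set n(n+1)/2 = 406, giving n² + n − 812 = 0.
So n = (-1 + 57) / 2 = 56/2 = 28.

28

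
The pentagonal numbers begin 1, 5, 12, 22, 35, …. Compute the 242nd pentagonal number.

87725

The 242nd pentagonal number is n(3n−1)/2 with n = 242.
242·(3·242 − 1)/2 = 242·725/2 = 87725.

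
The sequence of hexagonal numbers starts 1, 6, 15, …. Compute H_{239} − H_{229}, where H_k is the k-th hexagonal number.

9350

239·(2·239 − 1) = 114003 and 229·(2·229 − 1) = 104653.
Difference: 114003 − 104653 = 9350.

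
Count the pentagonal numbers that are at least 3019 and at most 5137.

13

The n-th pentagonal number is n(3n−1)/2.
Smallest index with value ≥ 3019: n = 46 (giving 3151).
Largest index with value ≤ 5137: n = 58 (giving 5017).
Indices 46 through 58: 13 terms.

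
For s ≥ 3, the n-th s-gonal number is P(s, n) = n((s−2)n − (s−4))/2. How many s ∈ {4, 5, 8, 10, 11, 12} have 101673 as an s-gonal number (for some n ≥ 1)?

1

s = 4: P(4, 318) = 101124 and P(4, 319) = 101761; 101673 is not s-gonal.
s = 5: P(5, 260) = 101270 and P(5, 261) = 102051; 101673 is not s-gonal.
s = 8: P(8, 184) = 101200 and P(8, 185) = 102305; 101673 is not s-gonal.
s = 10: P(10, 159) = 100647 and P(10, 160) = 101920; 101673 is not s-gonal.
s = 11: P(11, 150) = 100725 and P(11, 151) = 102076; 101673 is not s-gonal.
s = 12: P(12, 143) = 101673. ✓
Hits: s ∈ {12} → 1.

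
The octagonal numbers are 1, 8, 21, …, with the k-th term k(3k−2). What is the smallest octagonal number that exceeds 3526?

Solve n(3n−2) > 3526 for integer n.
The largest n with value ≤ 3526 is 34 (since 3400 ≤ 3526 < 3605), so the first above is n = 35, value 3605.

3605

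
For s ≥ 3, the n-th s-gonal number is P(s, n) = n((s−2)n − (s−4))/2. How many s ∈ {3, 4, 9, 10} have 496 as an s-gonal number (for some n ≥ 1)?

1

s = 3: P(3, 31) = 496. ✓
s = 4: P(4, 22) = 484 and P(4, 23) = 529; 496 is not s-gonal.
s = 9: P(9, 12) = 474 and P(9, 13) = 559; 496 is not s-gonal.
s = 10: P(10, 11) = 451 and P(10, 12) = 540; 496 is not s-gonal.
Hits: s ∈ {3} → 1.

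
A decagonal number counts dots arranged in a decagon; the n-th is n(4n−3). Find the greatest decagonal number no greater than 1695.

1540

Solve n(4n−3) ≤ 1695 for integer n.
n = 20 gives 1540 ≤ 1695, while n = 21 gives 1701 > 1695; so the answer is 1540.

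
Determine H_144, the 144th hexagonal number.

144·(2·144 − 1) = 144·287 = 41328.

41328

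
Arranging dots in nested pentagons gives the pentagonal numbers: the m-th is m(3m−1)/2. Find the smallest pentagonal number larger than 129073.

129507

Solve n(3n−1)/2 > 129073 for integer n.
The largest n with value ≤ 129073 is 293 (since 128627 ≤ 129073 < 129507), so the first above is n = 294, value 129507.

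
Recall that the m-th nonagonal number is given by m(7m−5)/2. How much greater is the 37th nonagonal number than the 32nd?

37·(7·37 − 5)/2 = 4699 and 32·(7·32 − 5)/2 = 3504.
Difference: 4699 − 3504 = 1195.

1195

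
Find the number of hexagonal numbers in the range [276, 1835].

The n-th hexagonal number is n(2n−1).
Smallest index with value ≥ 276: n = 12 (giving 276).
Largest index with value ≤ 1835: n = 30 (giving 1770).
Indices 12 through 30: 19 terms.

19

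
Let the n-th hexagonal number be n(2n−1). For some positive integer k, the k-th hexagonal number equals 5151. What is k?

Set n(2n−1) = 5151, giving 2n² − n − 5151 = 0.
The discriminant is 1 + 8·5151 = 41209, and √41209 = 203.
So n = (1 + 203) / 4 = 204/4 = 51.

51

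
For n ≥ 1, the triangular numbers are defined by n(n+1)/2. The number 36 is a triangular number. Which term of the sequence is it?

8

Set n(n+1)/2 = 36, giving n² + n − 72 = 0.
The discriminant is 1 + 8·36 = 289, and √289 = 17.
So n = (-1 + 17) / 2 = 16/2 = 8.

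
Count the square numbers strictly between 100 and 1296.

The n-th square number is n².
Smallest index with value > 100: n = 11 (giving 121).
Largest index with value < 1296: n = 35 (giving 1225).
Indices 11 through 35: 25 terms.

25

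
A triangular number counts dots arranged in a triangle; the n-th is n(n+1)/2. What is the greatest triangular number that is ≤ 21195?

Solve n(n+1)/2 ≤ 21195 for integer n.
n = 205 gives 21115 ≤ 21195, while n = 206 gives 21321 > 21195; so the answer is 21115.

21115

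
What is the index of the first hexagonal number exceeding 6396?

57

Solve n(2n−1) > 6396 for integer n.
The largest n with value ≤ 6396 is 56 (since 6216 ≤ 6396 < 6441), so the first above is n = 57, value 6441.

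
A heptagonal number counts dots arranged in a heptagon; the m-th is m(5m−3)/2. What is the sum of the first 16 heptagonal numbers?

Σ i(5i−3)/2 = (5Σi² − 3Σi) / 2 over i = 1..16.
Σi = 136 and Σi² = 1496.
(5·1496 − 3·136) / 2 = 7072/2 = 3536.

3536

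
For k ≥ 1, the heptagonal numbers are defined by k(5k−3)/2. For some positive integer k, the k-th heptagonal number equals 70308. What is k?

Set n(5n−3)/2 = 70308, giving 5n² − 3n − 140616 = 0.
So n = (3 + 1677) / 10 = 1680/10 = 168.

168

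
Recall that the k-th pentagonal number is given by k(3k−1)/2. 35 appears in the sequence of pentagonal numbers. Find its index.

Set n(3n−1)/2 = 35, giving 3n² − n − 70 = 0.
The discriminant is 1 + 24·35 = 841, and √841 = 29.
So n = (1 + 29) / 6 = 30/6 = 5.

5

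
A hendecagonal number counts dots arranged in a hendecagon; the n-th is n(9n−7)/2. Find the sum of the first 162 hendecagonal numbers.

Σ i(9i−7)/2 = (9Σi² − 7Σi) / 2 over i = 1..162.
Σi = 13203 and Σi² = 1430325.
(9·1430325 − 7·13203) / 2 = 12780504/2 = 6390252.

6390252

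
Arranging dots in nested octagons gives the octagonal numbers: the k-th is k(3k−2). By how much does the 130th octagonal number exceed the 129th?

Consecutive octagonal numbers differ by 6n − 5: here 6·130 − 5 = 775.

775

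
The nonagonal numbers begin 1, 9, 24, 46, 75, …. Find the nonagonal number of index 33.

The 33rd nonagonal number is n(7n−5)/2 with n = 33.
33·(7·33 − 5)/2 = 33·226/2 = 33·113 = 3729.

3729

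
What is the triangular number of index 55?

The 55th triangular number is n(n+1)/2 with n = 55.
55·56/2 = 3080/2 = 1540.

1540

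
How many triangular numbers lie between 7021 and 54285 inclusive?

The n-th triangular number is n(n+1)/2.
Smallest index with value ≥ 7021: n = 118 (giving 7021).
Largest index with value ≤ 54285: n = 329 (giving 54285).
Indices 118 through 329: 212 terms.

212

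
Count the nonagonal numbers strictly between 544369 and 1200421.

The n-th nonagonal number is n(7n−5)/2.
Smallest index with value > 544369: n = 395 (giving 545100).
Largest index with value < 1200421: n = 585 (giving 1196325).
Indices 395 through 585: 191 terms.

191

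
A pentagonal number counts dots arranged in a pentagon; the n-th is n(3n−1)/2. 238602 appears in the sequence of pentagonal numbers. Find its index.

399

Set n(3n−1)/2 = 238602, giving 3n² − n − 477204 = 0.
The discriminant is 1 + 24·238602 = 5726449, and √5726449 = 2393.
So n = (1 + 2393) / 6 = 2394/6 = 399.
Check: 399·(3·399 − 1)/2 = 238602. ✓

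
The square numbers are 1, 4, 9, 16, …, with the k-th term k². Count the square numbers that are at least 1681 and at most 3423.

The n-th square number is n².
Smallest index with value ≥ 1681: n = 41 (giving 1681).
Largest index with value ≤ 3423: n = 58 (giving 3364).
Indices 41 through 58: 18 terms.

18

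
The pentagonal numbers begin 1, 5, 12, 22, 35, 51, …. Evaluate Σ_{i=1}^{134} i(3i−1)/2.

Σ i(3i−1)/2 = (3Σi² − Σi) / 2 over i = 1..134.
Σi = 9045 and Σi² = 811035.
(3·811035 − 1·9045) / 2 = 2424060/2 = 1212030.

1212030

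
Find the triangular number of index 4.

The 4th triangular number is n(n+1)/2 with n = 4.
4·5/2 = 20/2 = 10.

10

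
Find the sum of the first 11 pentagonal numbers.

Σ i(3i−1)/2 = (3Σi² − Σi) / 2 over i = 1..11.
Σi = 66 and Σi² = 506.
(3·506 − 1·66) / 2 = 1452/2 = 726.

726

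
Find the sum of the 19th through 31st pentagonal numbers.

12298

Σ i(3i−1)/2 = (3Σi² − Σi) / 2 over i = 19..31.
Σi = 496 − 171 = 325 and Σi² = 10416 − 2109 = 8307.
(3·8307 − 1·325) / 2 = 24596/2 = 12298.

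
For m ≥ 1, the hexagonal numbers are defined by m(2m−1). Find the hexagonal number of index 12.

276

The 12th hexagonal number is n(2n−1) with n = 12.
12·(2·12 − 1) = 12·23 = 276.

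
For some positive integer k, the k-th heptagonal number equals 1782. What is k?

27

Set n(5n−3)/2 = 1782, giving 5n² − 3n − 3564 = 0.
The discriminant is 9 + 40·1782 = 71289, and √71289 = 267.
So n = (3 + 267) / 10 = 270/10 = 27.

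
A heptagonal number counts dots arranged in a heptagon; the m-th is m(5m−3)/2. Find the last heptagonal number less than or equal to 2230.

2205

Solve n(5n−3)/2 ≤ 2230 for integer n.
n = 30 gives 2205 ≤ 2230, while n = 31 gives 2356 > 2230; so the answer is 2205.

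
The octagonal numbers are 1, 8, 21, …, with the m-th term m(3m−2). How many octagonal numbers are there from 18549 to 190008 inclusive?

The n-th octagonal number is n(3n−2).
Smallest index with value ≥ 18549: n = 79 (giving 18565).
Largest index with value ≤ 190008: n = 252 (giving 190008).
Indices 79 through 252: 174 terms.

174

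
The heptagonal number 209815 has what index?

290

Set n(5n−3)/2 = 209815, giving 5n² − 3n − 419630 = 0.
The discriminant is 9 + 40·209815 = 8392609, and √8392609 = 2897.
So n = (3 + 2897) / 10 = 2900/10 = 290.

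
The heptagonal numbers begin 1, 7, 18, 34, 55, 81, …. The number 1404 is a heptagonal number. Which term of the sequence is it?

24

Set n(5n−3)/2 = 1404, giving 5n² − 3n − 2808 = 0.
The discriminant is 9 + 40·1404 = 56169, and √56169 = 237.
So n = (3 + 237) / 10 = 240/10 = 24.
Check: 24·(5·24 − 3)/2 = 1404. ✓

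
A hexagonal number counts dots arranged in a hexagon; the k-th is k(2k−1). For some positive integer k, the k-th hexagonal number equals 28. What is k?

Set n(2n−1) = 28, giving 2n² − n − 28 = 0.
The discriminant is 1 + 8·28 = 225, and √225 = 15.
So n = (1 + 15) / 4 = 16/4 = 4.

4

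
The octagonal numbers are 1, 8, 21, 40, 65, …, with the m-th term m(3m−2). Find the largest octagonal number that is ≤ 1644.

Solve n(3n−2) ≤ 1644 for integer n.
n = 23 gives 1541 ≤ 1644, while n = 24 gives 1680 > 1644; so the answer is 1541.

1541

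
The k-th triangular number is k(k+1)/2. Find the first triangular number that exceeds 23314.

23436

Solve n(n+1)/2 > 23314 for integer n.
The largest n with value ≤ 23314 is 215 (since 23220 ≤ 23314 < 23436), so the first above is n = 216, value 23436.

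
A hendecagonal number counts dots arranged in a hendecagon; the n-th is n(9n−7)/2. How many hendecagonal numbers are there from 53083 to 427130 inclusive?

The n-th hendecagonal number is n(9n−7)/2.
Smallest index with value ≥ 53083: n = 109 (giving 53083).
Largest index with value ≤ 427130: n = 308 (giving 425810).
Indices 109 through 308: 200 terms.

200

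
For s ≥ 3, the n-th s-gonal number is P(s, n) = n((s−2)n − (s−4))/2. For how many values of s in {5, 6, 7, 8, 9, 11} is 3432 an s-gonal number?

1

s = 5: P(5, 48) = 3432. ✓
s = 6: P(6, 41) = 3321 and P(6, 42) = 3486; 3432 is not s-gonal.
s = 7: P(7, 37) = 3367 and P(7, 38) = 3553; 3432 is not s-gonal.
s = 8: P(8, 34) = 3400 and P(8, 35) = 3605; 3432 is not s-gonal.
s = 9: P(9, 31) = 3286 and P(9, 32) = 3504; 3432 is not s-gonal.
s = 11: P(11, 28) = 3430 and P(11, 29) = 3683; 3432 is not s-gonal.
Hits: s ∈ {5} → 1.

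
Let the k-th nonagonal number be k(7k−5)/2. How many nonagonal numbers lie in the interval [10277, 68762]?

86

The n-th nonagonal number is n(7n−5)/2.
Smallest index with value ≥ 10277: n = 55 (giving 10450).
Largest index with value ≤ 68762: n = 140 (giving 68250).
Indices 55 through 140: 86 terms.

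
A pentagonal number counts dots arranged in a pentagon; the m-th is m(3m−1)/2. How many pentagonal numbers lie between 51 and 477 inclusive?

13

The n-th pentagonal number is n(3n−1)/2.
Smallest index with value ≥ 51: n = 6 (giving 51).
Largest index with value ≤ 477: n = 18 (giving 477).
Indices 6 through 18: 13 terms.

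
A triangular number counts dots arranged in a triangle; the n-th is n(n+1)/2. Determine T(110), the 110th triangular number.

6105

The 110th triangular number is n(n+1)/2 with n = 110.
110·111/2 = 12210/2 = 6105.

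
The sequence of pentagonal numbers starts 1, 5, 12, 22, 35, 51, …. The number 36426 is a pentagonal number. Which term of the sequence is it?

156

Set n(3n−1)/2 = 36426, giving 3n² − n − 72852 = 0.
The discriminant is 1 + 24·36426 = 874225, and √874225 = 935.
So n = (1 + 935) / 6 = 936/6 = 156.
Check: 156·(3·156 − 1)/2 = 36426. ✓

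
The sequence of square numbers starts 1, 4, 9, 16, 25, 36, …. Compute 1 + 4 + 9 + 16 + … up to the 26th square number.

Σ_{i=1}^{26} i² = 26·27·53/6 = 6201.

6201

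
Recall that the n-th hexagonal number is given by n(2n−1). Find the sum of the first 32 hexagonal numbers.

22352

Σ i(2i−1) = 2Σi² − Σi over i = 1..32.
Σi = 528 and Σi² = 11440.
2·11440 − 1·528 = 22352.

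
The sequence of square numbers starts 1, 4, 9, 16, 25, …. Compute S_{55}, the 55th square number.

The 55th square number is n² with n = 55.
55² = 3025.

3025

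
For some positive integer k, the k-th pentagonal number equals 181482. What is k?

Set n(3n−1)/2 = 181482, giving 3n² − n − 362964 = 0.
So n = (1 + 2087) / 6 = 2088/6 = 348.
Check: 348·(3·348 − 1)/2 = 181482. ✓

348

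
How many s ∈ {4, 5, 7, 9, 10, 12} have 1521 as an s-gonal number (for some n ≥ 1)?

1

s = 4: P(4, 39) = 1521. ✓
s = 5: P(5, 32) = 1520 and P(5, 33) = 1617; 1521 is not s-gonal.
s = 7: P(7, 24) = 1404 and P(7, 25) = 1525; 1521 is not s-gonal.
s = 9: P(9, 21) = 1491 and P(9, 22) = 1639; 1521 is not s-gonal.
s = 10: P(10, 19) = 1387 and P(10, 20) = 1540; 1521 is not s-gonal.
s = 12: P(12, 17) = 1377 and P(12, 18) = 1548; 1521 is not s-gonal.
Hits: s ∈ {4} → 1.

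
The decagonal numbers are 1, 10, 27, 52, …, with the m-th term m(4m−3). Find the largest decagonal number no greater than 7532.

Solve n(4n−3) ≤ 7532 for integer n.
n = 43 gives 7267 ≤ 7532, while n = 44 gives 7612 > 7532; so the answer is 7267.

7267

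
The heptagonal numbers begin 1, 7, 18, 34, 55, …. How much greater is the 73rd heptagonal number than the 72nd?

361

Consecutive heptagonal numbers differ by 5n − 4: here 5·73 − 4 = 361.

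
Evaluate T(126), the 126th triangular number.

126·127/2 = 16002/2 = 8001.

8001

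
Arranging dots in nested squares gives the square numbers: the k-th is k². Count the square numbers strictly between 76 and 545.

15

The n-th square number is n².
Smallest index with value > 76: n = 9 (giving 81).
Largest index with value < 545: n = 23 (giving 529).
Indices 9 through 23: 15 terms.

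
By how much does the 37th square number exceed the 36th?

73

n² − (n−1)² = 2n − 1, so 37² − 36² = 2·37 − 1 = 73.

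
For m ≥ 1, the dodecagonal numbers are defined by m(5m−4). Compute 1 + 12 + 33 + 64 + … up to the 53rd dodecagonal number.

249471

Σ i(5i−4) = 5Σi² − 4Σi over i = 1..53.
Σi = 1431 and Σi² = 51039.
5·51039 − 4·1431 = 249471.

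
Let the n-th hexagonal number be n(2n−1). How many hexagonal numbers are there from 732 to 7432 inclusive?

42

The n-th hexagonal number is n(2n−1).
Smallest index with value ≥ 732: n = 20 (giving 780).
Largest index with value ≤ 7432: n = 61 (giving 7381).
Indices 20 through 61: 42 terms.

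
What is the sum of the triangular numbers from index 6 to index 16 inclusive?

Σ i(i+1)/2 = (Σi² + Σi) / 2 over i = 6..16.
Σi = 136 − 15 = 121 and Σi² = 1496 − 55 = 1441.
(1·1441 + 1·121) / 2 = 1562/2 = 781.

781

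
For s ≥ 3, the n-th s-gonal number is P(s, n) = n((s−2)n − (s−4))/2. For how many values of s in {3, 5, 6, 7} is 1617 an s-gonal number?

s = 3: P(3, 56) = 1596 and P(3, 57) = 1653; 1617 is not s-gonal.
s = 5: P(5, 33) = 1617. ✓
s = 6: P(6, 28) = 1540 and P(6, 29) = 1653; 1617 is not s-gonal.
s = 7: P(7, 25) = 1525 and P(7, 26) = 1651; 1617 is not s-gonal.
Hits: s ∈ {5} → 1.

1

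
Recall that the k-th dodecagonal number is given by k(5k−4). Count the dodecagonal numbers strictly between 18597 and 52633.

The n-th dodecagonal number is n(5n−4).
Smallest index with value > 18597: n = 62 (giving 18972).
Largest index with value < 52633: n = 102 (giving 51612).
Indices 62 through 102: 41 terms.

41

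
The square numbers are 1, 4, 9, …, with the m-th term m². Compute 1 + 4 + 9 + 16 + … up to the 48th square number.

Σ_{i=1}^{48} i² = 48·49·97/6 = 38024.

38024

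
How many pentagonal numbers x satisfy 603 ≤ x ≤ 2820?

23

The n-th pentagonal number is n(3n−1)/2.
Smallest index with value ≥ 603: n = 21 (giving 651).
Largest index with value ≤ 2820: n = 43 (giving 2752).
Indices 21 through 43: 23 terms.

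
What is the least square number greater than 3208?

3249

Solve n² > 3208 for integer n.
The largest n with value ≤ 3208 is 56 (since 3136 ≤ 3208 < 3249), so the first above is n = 57, value 3249.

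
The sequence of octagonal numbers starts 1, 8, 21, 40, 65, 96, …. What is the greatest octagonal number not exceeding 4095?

Solve n(3n−2) ≤ 4095 for integer n.
n = 37 gives 4033 ≤ 4095, while n = 38 gives 4256 > 4095; so the answer is 4033.

4033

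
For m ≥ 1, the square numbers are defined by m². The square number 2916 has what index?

We need n² = 2916, so n = √2916 = 54.

54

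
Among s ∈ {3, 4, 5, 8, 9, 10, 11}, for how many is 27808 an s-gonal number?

s = 3: P(3, 235) = 27730 and P(3, 236) = 27966; 27808 is not s-gonal.
s = 4: P(4, 166) = 27556 and P(4, 167) = 27889; 27808 is not s-gonal.
s = 5: P(5, 136) = 27676 and P(5, 137) = 28085; 27808 is not s-gonal.
s = 8: P(8, 96) = 27456 and P(8, 97) = 28033; 27808 is not s-gonal.
s = 9: P(9, 89) = 27501 and P(9, 90) = 28125; 27808 is not s-gonal.
s = 10: P(10, 83) = 27307 and P(10, 84) = 27972; 27808 is not s-gonal.
s = 11: P(11, 79) = 27808. ✓
Hits: s ∈ {11} → 1.

1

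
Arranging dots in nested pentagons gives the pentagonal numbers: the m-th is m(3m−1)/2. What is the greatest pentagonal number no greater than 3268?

3151

Solve n(3n−1)/2 ≤ 3268 for integer n.
n = 46 gives 3151 ≤ 3268, while n = 47 gives 3290 > 3268; so the answer is 3151.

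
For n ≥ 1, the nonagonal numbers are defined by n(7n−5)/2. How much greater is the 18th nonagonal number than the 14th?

18·(7·18 − 5)/2 = 1089 and 14·(7·14 − 5)/2 = 651.
Difference: 1089 − 651 = 438.

438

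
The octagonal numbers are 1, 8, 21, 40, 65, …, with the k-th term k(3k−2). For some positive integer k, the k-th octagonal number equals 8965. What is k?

Set n(3n−2) = 8965, giving 3n² − 2n − 8965 = 0.
The discriminant is 4 + 12·8965 = 107584, and √107584 = 328.
So n = (2 + 328) / 6 = 330/6 = 55.

55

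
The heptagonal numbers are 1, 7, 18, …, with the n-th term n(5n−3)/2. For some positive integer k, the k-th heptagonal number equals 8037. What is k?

57

Set n(5n−3)/2 = 8037, giving 5n² − 3n − 16074 = 0.
The discriminant is 9 + 40·8037 = 321489, and √321489 = 567.
So n = (3 + 567) / 10 = 570/10 = 57.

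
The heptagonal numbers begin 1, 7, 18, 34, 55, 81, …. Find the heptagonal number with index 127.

The 127th heptagonal number is n(5n−3)/2 with n = 127.
127·(5·127 − 3)/2 = 127·632/2 = 127·316 = 40132.

40132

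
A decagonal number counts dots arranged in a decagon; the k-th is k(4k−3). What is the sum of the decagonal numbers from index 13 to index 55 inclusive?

Σ i(4i−3) = 4Σi² − 3Σi over i = 13..55.
Σi = 1540 − 78 = 1462 and Σi² = 56980 − 650 = 56330.
4·56330 − 3·1462 = 220934.

220934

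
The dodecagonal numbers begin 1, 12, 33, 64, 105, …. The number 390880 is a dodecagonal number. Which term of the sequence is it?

280

Set n(5n−4) = 390880, giving 5n² − 4n − 390880 = 0.
So n = (4 + 2796) / 10 = 2800/10 = 280.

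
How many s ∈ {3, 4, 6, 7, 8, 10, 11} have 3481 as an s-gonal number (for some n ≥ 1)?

s = 3: P(3, 82) = 3403 and P(3, 83) = 3486; 3481 is not s-gonal.
s = 4: P(4, 59) = 3481. ✓
s = 6: P(6, 41) = 3321 and P(6, 42) = 3486; 3481 is not s-gonal.
s = 7: P(7, 37) = 3367 and P(7, 38) = 3553; 3481 is not s-gonal.
s = 8: P(8, 34) = 3400 and P(8, 35) = 3605; 3481 is not s-gonal.
s = 10: P(10, 29) = 3277 and P(10, 30) = 3510; 3481 is not s-gonal.
s = 11: P(11, 28) = 3430 and P(11, 29) = 3683; 3481 is not s-gonal.
Hits: s ∈ {4} → 1.

1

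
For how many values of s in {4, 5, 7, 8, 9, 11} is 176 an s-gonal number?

s = 4: P(4, 13) = 169 and P(4, 14) = 196; 176 is not s-gonal.
s = 5: P(5, 11) = 176. ✓
s = 7: P(7, 8) = 148 and P(7, 9) = 189; 176 is not s-gonal.
s = 8: P(8, 8) = 176. ✓
s = 9: P(9, 7) = 154 and P(9, 8) = 204; 176 is not s-gonal.
s = 11: P(11, 6) = 141 and P(11, 7) = 196; 176 is not s-gonal.
Hits: s ∈ {5, 8} → 2.

2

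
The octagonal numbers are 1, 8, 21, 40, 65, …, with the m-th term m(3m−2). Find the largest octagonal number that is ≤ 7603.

7400

Solve n(3n−2) ≤ 7603 for integer n.
n = 50 gives 7400 ≤ 7603, while n = 51 gives 7701 > 7603; so the answer is 7400.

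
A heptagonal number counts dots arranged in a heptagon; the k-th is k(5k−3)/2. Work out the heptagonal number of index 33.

2673

The 33rd heptagonal number is n(5n−3)/2 with n = 33.
33·(5·33 − 3)/2 = 33·162/2 = 33·81 = 2673.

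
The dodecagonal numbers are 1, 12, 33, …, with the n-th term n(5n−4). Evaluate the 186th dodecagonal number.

172236

The 186th dodecagonal number is n(5n−4) with n = 186.
186·(5·186 − 4) = 186·926 = 172236.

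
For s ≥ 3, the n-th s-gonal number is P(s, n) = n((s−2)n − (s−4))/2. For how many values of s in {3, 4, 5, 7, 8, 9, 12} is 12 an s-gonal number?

s = 3: P(3, 4) = 10 and P(3, 5) = 15; 12 is not s-gonal.
s = 4: P(4, 3) = 9 and P(4, 4) = 16; 12 is not s-gonal.
s = 5: P(5, 3) = 12. ✓
s = 7: P(7, 2) = 7 and P(7, 3) = 18; 12 is not s-gonal.
s = 8: P(8, 2) = 8 and P(8, 3) = 21; 12 is not s-gonal.
s = 9: P(9, 2) = 9 and P(9, 3) = 24; 12 is not s-gonal.
s = 12: P(12, 2) = 12. ✓
Hits: s ∈ {5, 12} → 2.

2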